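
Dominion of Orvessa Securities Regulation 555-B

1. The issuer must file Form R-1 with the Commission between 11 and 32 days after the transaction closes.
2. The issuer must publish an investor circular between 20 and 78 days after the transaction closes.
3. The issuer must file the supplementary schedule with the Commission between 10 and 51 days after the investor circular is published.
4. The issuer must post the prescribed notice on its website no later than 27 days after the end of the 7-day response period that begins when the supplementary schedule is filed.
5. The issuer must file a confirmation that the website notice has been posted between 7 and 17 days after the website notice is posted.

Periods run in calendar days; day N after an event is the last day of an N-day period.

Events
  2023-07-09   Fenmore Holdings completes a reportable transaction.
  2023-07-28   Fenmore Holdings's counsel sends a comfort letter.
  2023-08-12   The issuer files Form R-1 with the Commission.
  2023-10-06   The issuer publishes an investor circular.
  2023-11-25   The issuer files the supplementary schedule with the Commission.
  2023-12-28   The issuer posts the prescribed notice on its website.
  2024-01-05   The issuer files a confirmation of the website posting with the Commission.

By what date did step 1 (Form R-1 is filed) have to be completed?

2023-08-10

Step 1 runs from 2023-07-09, when the transaction closes. The window is 11–32 days after 2023-07-09; it closes on 2023-08-10.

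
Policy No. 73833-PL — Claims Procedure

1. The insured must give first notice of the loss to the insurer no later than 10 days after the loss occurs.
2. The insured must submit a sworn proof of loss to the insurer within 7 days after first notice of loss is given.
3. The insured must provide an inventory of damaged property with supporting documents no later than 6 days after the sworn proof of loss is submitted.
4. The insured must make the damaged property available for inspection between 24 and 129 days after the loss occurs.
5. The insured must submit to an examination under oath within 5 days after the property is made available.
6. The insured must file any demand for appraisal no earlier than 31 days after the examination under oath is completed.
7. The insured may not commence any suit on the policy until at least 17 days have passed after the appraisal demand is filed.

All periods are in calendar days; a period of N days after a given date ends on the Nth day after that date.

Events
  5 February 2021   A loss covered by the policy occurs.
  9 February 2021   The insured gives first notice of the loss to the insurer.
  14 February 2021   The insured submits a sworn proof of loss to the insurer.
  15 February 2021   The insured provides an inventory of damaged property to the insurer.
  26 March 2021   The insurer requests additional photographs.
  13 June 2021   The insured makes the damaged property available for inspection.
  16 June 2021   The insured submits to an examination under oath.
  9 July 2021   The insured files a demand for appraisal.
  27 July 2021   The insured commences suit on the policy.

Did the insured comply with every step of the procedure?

Step 1 — counting 10 days from 5 February 2021 (when the loss occurs) gives a deadline of 15 February 2021; completed 9 February 2021, before the deadline.
Step 2 — counting 7 days from 9 February 2021 (when first notice of loss is given) gives a deadline of 16 February 2021; completed 14 February 2021, before the deadline.
Step 3 — counting 6 days from 14 February 2021 (when the sworn proof of loss is submitted) gives a deadline of 20 February 2021; completed 15 February 2021, before the deadline.
Step 4 — 24 and 129 days from 5 February 2021 (when the loss occurs) are 1 March 2021 and 14 June 2021 respectively; done 13 June 2021 — within the window.
Step 5 — counting 5 days from 13 June 2021 (when the property is made available) gives a deadline of 18 June 2021; done 16 June 2021 — timely.
Step 6 — must wait 31 days from 16 June 2021 (when the examination under oath is completed), so not before 17 July 2021; done 9 July 2021 — 8 days too early.

No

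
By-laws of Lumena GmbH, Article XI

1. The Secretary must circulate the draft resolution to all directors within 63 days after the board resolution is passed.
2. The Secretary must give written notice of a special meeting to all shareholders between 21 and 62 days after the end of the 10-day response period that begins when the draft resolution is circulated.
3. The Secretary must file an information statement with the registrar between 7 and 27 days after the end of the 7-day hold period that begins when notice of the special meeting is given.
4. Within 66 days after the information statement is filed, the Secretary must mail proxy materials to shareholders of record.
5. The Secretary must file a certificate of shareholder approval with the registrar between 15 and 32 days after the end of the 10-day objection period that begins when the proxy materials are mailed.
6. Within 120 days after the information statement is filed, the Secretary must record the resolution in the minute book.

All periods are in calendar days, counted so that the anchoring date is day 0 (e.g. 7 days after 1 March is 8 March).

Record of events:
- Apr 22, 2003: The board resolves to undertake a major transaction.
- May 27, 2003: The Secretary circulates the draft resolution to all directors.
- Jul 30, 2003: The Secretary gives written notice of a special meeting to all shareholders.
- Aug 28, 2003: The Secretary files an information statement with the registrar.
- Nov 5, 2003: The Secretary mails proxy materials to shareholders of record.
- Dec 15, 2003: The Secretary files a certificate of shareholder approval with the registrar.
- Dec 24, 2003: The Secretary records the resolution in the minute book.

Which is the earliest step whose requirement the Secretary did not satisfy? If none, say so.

Step 4

(1) due by Apr 22, 2003 + 63 days = Jun 24, 2003; May 27, 2003 is within that limit.
(2) the permitted window runs from Jun 6, 2003 + 21 = Jun 27, 2003 to Jun 6, 2003 + 62 = Aug 7, 2003; done Jul 30, 2003 — within the window.
(3) the permitted window runs from Aug 6, 2003 + 7 = Aug 13, 2003 to Aug 6, 2003 + 27 = Sep 2, 2003; done Aug 28, 2003, which is between those dates.
(4) due by Aug 28, 2003 + 66 days = Nov 2, 2003; done Nov 5, 2003 — 3 days late.
That is the first point of non-compliance.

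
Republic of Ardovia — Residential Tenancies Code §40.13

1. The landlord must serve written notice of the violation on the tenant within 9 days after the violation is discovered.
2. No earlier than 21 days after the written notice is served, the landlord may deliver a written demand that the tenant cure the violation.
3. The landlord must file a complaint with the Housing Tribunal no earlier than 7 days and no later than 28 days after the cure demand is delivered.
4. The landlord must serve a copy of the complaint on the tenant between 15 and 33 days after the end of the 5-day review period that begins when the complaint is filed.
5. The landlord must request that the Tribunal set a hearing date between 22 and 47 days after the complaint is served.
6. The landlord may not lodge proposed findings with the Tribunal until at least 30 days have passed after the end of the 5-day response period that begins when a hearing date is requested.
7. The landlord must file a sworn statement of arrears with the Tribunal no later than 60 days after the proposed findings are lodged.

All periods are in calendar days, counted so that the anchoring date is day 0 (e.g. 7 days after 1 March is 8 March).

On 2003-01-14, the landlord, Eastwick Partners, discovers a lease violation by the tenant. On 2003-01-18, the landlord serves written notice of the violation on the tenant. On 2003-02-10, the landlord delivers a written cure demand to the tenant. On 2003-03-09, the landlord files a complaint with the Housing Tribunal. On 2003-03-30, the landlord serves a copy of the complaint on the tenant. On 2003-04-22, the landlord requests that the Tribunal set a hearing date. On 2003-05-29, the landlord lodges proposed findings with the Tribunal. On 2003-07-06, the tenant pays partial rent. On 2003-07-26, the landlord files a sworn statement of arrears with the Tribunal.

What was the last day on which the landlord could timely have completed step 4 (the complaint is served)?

The complaint is filed on 2003-03-09; the 5-day review period therefore ends 2003-03-14, and step 4 runs from that date. The window is 15–33 days after 2003-03-14; it closes on 2003-04-16.

2003-04-16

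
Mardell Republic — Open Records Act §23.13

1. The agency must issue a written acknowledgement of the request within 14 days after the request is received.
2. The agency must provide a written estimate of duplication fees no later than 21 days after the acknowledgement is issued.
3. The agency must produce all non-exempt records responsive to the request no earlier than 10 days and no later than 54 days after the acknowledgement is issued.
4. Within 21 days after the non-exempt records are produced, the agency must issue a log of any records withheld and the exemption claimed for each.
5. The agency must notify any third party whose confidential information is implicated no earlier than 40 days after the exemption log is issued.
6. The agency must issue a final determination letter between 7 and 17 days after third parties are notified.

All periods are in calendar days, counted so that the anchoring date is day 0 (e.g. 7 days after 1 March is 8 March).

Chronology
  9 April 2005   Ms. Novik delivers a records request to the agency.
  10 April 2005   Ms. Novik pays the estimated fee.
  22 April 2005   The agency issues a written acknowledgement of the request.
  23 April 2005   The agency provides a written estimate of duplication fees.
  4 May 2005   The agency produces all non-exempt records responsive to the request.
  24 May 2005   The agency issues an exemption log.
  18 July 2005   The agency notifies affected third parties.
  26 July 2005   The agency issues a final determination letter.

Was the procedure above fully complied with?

Yes

(1) due by 9 April 2005 + 14 days = 23 April 2005; done 22 April 2005 — timely.
(2) due by 22 April 2005 + 21 days = 13 May 2005; done 23 April 2005 — timely.
(3) the permitted window runs from 22 April 2005 + 10 = 2 May 2005 to 22 April 2005 + 54 = 15 June 2005; 4 May 2005 falls inside that range.
(4) due by 4 May 2005 + 21 days = 25 May 2005; completed 24 May 2005, before the deadline.
(5) permitted from 24 May 2005 + 40 days = 3 July 2005 onward; 18 July 2005 is on or after that date.
(6) the permitted window runs from 18 July 2005 + 7 = 25 July 2005 to 18 July 2005 + 17 = 4 August 2005; 26 July 2005 falls inside that range.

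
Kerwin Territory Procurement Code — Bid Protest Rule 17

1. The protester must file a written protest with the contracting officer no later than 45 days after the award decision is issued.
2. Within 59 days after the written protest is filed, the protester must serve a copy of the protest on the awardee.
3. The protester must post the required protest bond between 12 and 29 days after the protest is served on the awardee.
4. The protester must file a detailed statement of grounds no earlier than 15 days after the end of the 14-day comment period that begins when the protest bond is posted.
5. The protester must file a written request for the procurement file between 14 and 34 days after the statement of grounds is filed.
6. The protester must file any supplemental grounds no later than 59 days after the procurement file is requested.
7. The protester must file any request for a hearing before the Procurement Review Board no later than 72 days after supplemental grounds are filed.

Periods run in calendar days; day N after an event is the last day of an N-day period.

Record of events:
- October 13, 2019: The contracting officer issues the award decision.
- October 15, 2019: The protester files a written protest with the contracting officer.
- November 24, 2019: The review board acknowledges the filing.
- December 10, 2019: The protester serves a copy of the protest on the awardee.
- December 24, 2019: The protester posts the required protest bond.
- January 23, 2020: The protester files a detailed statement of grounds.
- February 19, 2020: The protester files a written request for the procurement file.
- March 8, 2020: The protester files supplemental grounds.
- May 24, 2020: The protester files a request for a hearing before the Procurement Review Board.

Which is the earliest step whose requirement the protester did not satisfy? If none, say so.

Step 7

Step 1: 45 days after October 13, 2019 (when the award decision is issued) is November 27, 2019; October 15, 2019 is within that limit.
Step 2: 59 days after October 15, 2019 (when the written protest is filed) is December 13, 2019; completed December 10, 2019, before the deadline.
Step 3: the window is 12–29 days after December 10, 2019 (when the protest is served on the awardee), so December 22, 2019 through January 8, 2020; December 24, 2019 falls inside that range.
Step 4: the earliest permitted date is 15 days after January 7, 2020 (end of the 14-day comment period, which began when the protest bond is posted on December 24, 2019), i.e. January 22, 2020; done January 23, 2020, after the minimum wait.
Step 5: the window is 14–34 days after January 23, 2020 (when the statement of grounds is filed), so February 6, 2020 through February 26, 2020; done February 19, 2020, which is between those dates.
Step 6: 59 days after February 19, 2020 (when the procurement file is requested) is April 18, 2020; March 8, 2020 is within that limit.
Step 7: 72 days after March 8, 2020 (when supplemental grounds are filed) is May 19, 2020; May 24, 2020 misses that deadline by 5 days.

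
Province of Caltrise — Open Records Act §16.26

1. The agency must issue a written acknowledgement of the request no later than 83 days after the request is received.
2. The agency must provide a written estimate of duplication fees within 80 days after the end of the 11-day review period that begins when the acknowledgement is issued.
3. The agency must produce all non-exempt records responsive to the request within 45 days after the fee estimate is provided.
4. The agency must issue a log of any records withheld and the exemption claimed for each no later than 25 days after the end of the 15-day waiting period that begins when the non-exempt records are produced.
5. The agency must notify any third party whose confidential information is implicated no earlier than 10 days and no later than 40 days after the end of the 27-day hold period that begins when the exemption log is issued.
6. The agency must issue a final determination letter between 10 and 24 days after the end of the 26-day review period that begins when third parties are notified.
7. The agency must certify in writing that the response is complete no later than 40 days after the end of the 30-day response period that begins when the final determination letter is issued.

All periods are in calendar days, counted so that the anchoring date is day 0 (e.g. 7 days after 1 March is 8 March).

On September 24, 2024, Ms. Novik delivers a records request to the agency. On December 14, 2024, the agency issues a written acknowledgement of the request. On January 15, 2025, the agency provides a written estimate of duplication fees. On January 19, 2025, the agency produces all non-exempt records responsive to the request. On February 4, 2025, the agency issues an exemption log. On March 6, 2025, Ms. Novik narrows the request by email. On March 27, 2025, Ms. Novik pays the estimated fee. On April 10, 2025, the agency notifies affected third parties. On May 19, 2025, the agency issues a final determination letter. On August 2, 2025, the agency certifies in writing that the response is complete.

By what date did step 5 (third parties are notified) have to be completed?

April 12, 2025

The exemption log is issued on February 4, 2025; the 27-day hold period therefore ends March 3, 2025, and step 5 runs from that date. The window is 10–40 days after March 3, 2025; it closes on April 12, 2025.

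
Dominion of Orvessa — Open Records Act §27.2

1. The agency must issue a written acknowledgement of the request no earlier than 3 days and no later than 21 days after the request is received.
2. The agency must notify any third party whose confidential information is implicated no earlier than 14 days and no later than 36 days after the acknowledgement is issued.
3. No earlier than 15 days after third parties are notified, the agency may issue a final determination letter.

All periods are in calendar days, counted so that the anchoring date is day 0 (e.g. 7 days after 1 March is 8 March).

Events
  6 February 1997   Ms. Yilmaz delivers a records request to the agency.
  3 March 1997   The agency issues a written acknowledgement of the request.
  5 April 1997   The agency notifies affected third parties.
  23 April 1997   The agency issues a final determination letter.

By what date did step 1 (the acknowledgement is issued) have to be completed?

Step 1 runs from 6 February 1997, when the request is received. The window is 3–21 days after 6 February 1997; it closes on 27 February 1997.

27 February 1997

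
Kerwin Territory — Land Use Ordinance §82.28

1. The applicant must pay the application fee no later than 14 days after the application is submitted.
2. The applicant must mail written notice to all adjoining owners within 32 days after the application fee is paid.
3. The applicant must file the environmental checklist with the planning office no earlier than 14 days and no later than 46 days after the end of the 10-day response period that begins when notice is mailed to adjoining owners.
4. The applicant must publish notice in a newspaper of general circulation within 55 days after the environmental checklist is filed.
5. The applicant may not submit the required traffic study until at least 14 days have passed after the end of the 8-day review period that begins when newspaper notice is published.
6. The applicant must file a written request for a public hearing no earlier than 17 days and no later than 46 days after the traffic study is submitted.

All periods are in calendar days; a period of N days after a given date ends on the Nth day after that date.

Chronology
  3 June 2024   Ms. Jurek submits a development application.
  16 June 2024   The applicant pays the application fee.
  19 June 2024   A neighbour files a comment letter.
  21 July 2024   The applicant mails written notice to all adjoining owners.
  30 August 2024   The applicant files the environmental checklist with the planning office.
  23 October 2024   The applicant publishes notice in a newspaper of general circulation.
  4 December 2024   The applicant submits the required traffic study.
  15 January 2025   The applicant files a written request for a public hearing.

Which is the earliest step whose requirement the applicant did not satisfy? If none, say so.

Step 1 — counting 14 days from 3 June 2024 (when the application is submitted) gives a deadline of 17 June 2024; completed 16 June 2024, before the deadline.
Step 2 — counting 32 days from 16 June 2024 (when the application fee is paid) gives a deadline of 18 July 2024; done 21 July 2024 — 3 days late.

Step 2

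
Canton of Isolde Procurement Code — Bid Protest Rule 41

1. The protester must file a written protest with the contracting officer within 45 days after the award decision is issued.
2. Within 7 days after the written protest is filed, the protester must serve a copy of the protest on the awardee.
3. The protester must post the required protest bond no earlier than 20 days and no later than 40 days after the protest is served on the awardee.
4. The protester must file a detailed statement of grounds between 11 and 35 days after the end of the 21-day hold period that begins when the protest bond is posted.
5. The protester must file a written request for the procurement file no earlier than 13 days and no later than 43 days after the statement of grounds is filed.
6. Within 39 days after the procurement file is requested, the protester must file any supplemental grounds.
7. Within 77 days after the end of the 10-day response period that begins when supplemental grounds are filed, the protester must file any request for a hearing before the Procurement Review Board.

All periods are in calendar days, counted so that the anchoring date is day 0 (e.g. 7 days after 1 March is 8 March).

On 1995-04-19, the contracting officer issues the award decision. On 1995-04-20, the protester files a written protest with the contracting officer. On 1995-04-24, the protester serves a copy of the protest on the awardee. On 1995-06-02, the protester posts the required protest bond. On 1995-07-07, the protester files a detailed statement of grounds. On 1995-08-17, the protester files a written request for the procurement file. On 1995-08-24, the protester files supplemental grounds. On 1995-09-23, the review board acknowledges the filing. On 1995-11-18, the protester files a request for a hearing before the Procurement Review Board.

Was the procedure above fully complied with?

Yes

Step 1 — counting 45 days from 1995-04-19 (when the award decision is issued) gives a deadline of 1995-06-03; 1995-04-20 is within that limit.
Step 2 — counting 7 days from 1995-04-20 (when the written protest is filed) gives a deadline of 1995-04-27; completed 1995-04-24, before the deadline.
Step 3 — 20 and 40 days from 1995-04-24 (when the protest is served on the awardee) are 1995-05-14 and 1995-06-03 respectively; done 1995-06-02, which is between those dates.
Step 4 — 11 and 35 days from 1995-06-23 (end of the 21-day hold period, which began when the protest bond is posted on 1995-06-02) are 1995-07-04 and 1995-07-28 respectively; done 1995-07-07, which is between those dates.
Step 5 — 13 and 43 days from 1995-07-07 (when the statement of grounds is filed) are 1995-07-20 and 1995-08-19 respectively; 1995-08-17 falls inside that range.
Step 6 — counting 39 days from 1995-08-17 (when the procurement file is requested) gives a deadline of 1995-09-25; completed 1995-08-24, before the deadline.
Step 7 — counting 77 days from 1995-09-03 (end of the 10-day response period, which began when supplemental grounds are filed on 1995-08-24) gives a deadline of 1995-11-19; completed 1995-11-18, before the deadline.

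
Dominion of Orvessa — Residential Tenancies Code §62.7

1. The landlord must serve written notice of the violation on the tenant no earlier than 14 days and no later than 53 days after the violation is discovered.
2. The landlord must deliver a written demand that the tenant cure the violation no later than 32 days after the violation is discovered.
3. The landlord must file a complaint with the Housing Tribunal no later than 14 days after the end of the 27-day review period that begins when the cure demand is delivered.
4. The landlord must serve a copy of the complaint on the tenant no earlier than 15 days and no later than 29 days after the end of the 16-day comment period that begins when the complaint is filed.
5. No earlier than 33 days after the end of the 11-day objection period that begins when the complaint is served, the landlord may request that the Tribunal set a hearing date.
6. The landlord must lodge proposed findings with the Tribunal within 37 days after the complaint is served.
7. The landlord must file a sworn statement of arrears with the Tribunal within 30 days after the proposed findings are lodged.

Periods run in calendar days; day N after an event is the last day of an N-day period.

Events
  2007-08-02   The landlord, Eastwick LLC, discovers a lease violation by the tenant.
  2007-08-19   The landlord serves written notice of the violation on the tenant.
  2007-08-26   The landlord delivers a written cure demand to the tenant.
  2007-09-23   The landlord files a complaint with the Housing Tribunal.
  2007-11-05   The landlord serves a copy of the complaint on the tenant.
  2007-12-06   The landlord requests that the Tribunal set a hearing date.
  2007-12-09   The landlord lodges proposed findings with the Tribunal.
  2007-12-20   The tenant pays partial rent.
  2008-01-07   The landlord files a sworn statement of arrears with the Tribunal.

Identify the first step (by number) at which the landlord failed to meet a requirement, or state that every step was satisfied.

Step 5

(1) the permitted window runs from 2007-08-02 + 14 = 2007-08-16 to 2007-08-02 + 53 = 2007-09-24; done 2007-08-19 — within the window.
(2) due by 2007-08-02 + 32 days = 2007-09-03; done 2007-08-26 — timely.
(3) due by 2007-09-22 + 14 days = 2007-10-06; done 2007-09-23 — timely.
(4) the permitted window runs from 2007-10-09 + 15 = 2007-10-24 to 2007-10-09 + 29 = 2007-11-07; done 2007-11-05 — within the window.
(5) permitted from 2007-11-16 + 33 days = 2007-12-19 onward; 2007-12-06 is 13 days before the earliest permitted date.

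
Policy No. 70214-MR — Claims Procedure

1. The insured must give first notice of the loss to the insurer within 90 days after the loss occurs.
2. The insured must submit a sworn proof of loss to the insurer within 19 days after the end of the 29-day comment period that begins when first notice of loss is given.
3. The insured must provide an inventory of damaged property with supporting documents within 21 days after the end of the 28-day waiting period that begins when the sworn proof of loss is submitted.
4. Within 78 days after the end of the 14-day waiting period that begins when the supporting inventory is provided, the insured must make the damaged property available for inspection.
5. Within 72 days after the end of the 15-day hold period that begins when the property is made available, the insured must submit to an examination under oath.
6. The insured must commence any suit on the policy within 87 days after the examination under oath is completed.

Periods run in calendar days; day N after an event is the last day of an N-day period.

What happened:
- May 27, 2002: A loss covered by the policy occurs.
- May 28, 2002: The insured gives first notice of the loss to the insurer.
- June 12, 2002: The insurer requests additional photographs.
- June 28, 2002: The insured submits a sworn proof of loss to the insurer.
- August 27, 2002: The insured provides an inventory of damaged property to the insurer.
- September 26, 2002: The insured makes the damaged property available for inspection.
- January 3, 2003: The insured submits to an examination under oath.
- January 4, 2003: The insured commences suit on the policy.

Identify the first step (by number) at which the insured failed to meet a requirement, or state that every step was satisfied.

Step 1 — counting 90 days from May 27, 2002 (when the loss occurs) gives a deadline of August 25, 2002; done May 28, 2002 — timely.
Step 2 — counting 19 days from June 26, 2002 (end of the 29-day comment period, which began when first notice of loss is given on May 28, 2002) gives a deadline of July 15, 2002; completed June 28, 2002, before the deadline.
Step 3 — counting 21 days from July 26, 2002 (end of the 28-day waiting period, which began when the sworn proof of loss is submitted on June 28, 2002) gives a deadline of August 16, 2002; done August 27, 2002 — 11 days late.
Later steps need not be reached.

Step 3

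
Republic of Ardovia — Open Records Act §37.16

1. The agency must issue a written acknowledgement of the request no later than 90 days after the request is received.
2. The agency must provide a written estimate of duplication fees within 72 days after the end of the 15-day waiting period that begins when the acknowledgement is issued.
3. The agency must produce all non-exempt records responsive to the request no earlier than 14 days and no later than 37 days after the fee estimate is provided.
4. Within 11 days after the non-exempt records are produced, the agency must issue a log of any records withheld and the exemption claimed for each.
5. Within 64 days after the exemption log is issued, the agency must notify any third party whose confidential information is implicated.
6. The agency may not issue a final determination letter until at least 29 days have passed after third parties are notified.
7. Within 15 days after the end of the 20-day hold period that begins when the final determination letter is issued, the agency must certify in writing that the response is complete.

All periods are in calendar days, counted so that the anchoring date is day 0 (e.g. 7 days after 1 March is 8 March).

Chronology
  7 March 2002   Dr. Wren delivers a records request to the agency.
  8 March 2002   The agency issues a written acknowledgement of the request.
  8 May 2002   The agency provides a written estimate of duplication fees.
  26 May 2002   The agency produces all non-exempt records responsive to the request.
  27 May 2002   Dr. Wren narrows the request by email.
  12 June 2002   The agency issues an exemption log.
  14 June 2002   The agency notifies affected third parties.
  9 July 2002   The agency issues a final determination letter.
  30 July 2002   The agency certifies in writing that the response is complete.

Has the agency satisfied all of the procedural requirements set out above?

No

Step 1 — counting 90 days from 7 March 2002 (when the request is received) gives a deadline of 5 June 2002; done 8 March 2002 — timely.
Step 2 — counting 72 days from 23 March 2002 (end of the 15-day waiting period, which began when the acknowledgement is issued on 8 March 2002) gives a deadline of 3 June 2002; done 8 May 2002 — timely.
Step 3 — 14 and 37 days from 8 May 2002 (when the fee estimate is provided) are 22 May 2002 and 14 June 2002 respectively; done 26 May 2002 — within the window.
Step 4 — counting 11 days from 26 May 2002 (when the non-exempt records are produced) gives a deadline of 6 June 2002; 12 June 2002 misses that deadline by 6 days.
Later steps need not be reached.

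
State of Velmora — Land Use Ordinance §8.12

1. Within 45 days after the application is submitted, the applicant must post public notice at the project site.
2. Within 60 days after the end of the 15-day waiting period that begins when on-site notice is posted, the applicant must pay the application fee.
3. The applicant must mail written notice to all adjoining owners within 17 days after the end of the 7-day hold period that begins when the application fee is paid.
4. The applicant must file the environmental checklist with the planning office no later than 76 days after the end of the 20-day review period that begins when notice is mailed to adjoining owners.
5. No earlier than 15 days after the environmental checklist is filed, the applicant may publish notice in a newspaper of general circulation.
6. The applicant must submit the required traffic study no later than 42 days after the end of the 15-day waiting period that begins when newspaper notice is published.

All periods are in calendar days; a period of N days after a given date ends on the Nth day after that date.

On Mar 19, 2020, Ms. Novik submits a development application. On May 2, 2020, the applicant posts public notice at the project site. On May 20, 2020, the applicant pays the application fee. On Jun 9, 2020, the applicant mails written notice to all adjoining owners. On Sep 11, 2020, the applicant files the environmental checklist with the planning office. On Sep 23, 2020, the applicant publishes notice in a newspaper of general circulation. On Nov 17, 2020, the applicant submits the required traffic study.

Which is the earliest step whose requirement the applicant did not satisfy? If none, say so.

Step 5

(1) due by Mar 19, 2020 + 45 days = May 3, 2020; completed May 2, 2020, before the deadline.
(2) due by May 17, 2020 + 60 days = Jul 16, 2020; completed May 20, 2020, before the deadline.
(3) due by May 27, 2020 + 17 days = Jun 13, 2020; done Jun 9, 2020 — timely.
(4) due by Jun 29, 2020 + 76 days = Sep 13, 2020; Sep 11, 2020 is within that limit.
(5) permitted from Sep 11, 2020 + 15 days = Sep 26, 2020 onward; done Sep 23, 2020 — 3 days too early.
The procedure was therefore not followed at step 5.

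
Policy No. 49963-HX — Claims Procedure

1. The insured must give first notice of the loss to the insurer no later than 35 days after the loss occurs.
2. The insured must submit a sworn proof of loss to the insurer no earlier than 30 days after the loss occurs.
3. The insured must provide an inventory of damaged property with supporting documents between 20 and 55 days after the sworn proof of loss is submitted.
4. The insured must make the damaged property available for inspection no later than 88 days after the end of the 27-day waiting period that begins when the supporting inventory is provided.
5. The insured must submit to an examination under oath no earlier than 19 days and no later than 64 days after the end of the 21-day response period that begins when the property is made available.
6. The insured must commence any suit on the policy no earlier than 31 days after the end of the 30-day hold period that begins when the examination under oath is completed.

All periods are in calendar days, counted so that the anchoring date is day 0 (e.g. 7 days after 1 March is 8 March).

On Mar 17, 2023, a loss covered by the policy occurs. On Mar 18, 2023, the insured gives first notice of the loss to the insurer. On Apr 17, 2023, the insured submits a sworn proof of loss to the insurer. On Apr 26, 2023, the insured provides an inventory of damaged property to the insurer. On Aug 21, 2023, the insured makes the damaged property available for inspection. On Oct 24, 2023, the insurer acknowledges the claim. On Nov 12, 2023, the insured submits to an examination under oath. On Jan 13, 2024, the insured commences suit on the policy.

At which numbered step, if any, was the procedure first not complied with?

Step 1 — counting 35 days from Mar 17, 2023 (when the loss occurs) gives a deadline of Apr 21, 2023; Mar 18, 2023 is within that limit.
Step 2 — must wait 30 days from Mar 17, 2023 (when the loss occurs), so not before Apr 16, 2023; done Apr 17, 2023 — permitted.
Step 3 — 20 and 55 days from Apr 17, 2023 (when the sworn proof of loss is submitted) are May 7, 2023 and Jun 11, 2023 respectively; done Apr 26, 2023 — 11 days before the window opened.

Step 3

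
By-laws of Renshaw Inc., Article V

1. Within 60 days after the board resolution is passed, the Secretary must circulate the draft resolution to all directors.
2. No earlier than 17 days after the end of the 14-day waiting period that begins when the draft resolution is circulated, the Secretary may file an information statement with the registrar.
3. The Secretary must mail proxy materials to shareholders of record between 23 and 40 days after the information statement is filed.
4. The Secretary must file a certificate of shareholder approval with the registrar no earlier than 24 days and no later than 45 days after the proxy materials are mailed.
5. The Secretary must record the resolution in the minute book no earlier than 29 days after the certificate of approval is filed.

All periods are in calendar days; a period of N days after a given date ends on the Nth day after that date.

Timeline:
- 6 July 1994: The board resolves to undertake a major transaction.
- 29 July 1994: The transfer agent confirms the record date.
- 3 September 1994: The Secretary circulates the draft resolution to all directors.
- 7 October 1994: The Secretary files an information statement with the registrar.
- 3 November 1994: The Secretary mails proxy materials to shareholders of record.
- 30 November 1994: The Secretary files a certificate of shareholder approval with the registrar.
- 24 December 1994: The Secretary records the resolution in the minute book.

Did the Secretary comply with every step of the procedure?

No

Step 1 — counting 60 days from 6 July 1994 (when the board resolution is passed) gives a deadline of 4 September 1994; done 3 September 1994 — timely.
Step 2 — must wait 17 days from 17 September 1994 (end of the 14-day waiting period, which began when the draft resolution is circulated on 3 September 1994), so not before 4 October 1994; done 7 October 1994 — permitted.
Step 3 — 23 and 40 days from 7 October 1994 (when the information statement is filed) are 30 October 1994 and 16 November 1994 respectively; 3 November 1994 falls inside that range.
Step 4 — 24 and 45 days from 3 November 1994 (when the proxy materials are mailed) are 27 November 1994 and 18 December 1994 respectively; done 30 November 1994, which is between those dates.
Step 5 — must wait 29 days from 30 November 1994 (when the certificate of approval is filed), so not before 29 December 1994; done 24 December 1994 — 5 days too early.
That is the first point of non-compliance.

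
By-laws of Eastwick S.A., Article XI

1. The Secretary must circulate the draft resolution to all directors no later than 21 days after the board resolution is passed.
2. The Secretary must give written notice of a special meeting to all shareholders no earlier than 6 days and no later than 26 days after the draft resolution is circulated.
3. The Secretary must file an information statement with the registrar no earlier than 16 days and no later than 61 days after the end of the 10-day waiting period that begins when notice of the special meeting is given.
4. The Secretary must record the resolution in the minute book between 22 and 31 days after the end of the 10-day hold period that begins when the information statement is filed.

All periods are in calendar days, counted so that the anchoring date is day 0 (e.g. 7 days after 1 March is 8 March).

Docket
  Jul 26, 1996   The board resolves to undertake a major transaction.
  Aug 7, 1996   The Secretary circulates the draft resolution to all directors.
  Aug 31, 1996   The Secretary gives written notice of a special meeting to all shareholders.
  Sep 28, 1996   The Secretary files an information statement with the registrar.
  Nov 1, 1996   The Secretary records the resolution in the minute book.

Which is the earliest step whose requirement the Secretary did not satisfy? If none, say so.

(1) due by Jul 26, 1996 + 21 days = Aug 16, 1996; done Aug 7, 1996 — timely.
(2) the permitted window runs from Aug 7, 1996 + 6 = Aug 13, 1996 to Aug 7, 1996 + 26 = Sep 2, 1996; done Aug 31, 1996 — within the window.
(3) the permitted window runs from Sep 10, 1996 + 16 = Sep 26, 1996 to Sep 10, 1996 + 61 = Nov 10, 1996; done Sep 28, 1996, which is between those dates.
(4) the permitted window runs from Oct 8, 1996 + 22 = Oct 30, 1996 to Oct 8, 1996 + 31 = Nov 8, 1996; done Nov 1, 1996, which is between those dates.

None — every step was satisfied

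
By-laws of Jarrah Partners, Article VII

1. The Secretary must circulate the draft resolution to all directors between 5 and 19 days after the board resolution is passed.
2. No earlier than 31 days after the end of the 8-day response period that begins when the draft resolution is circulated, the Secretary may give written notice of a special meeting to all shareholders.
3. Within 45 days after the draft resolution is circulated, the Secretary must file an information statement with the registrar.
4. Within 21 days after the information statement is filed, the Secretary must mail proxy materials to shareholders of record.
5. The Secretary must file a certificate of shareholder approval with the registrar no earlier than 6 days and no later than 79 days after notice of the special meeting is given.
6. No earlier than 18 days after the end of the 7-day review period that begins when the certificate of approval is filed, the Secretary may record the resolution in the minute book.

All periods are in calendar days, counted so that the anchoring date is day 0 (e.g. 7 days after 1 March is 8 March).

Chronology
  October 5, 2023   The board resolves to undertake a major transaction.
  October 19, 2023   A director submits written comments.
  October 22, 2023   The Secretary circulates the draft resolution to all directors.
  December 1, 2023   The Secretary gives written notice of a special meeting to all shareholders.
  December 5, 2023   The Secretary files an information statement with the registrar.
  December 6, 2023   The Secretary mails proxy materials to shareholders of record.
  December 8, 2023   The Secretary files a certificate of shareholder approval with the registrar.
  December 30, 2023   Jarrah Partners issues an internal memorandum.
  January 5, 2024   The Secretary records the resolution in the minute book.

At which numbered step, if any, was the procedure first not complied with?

None — every step was satisfied

Step 1 — 5 and 19 days from October 5, 2023 (when the board resolution is passed) are October 10, 2023 and October 24, 2023 respectively; done October 22, 2023, which is between those dates.
Step 2 — must wait 31 days from October 30, 2023 (end of the 8-day response period, which began when the draft resolution is circulated on October 22, 2023), so not before November 30, 2023; December 1, 2023 is on or after that date.
Step 3 — counting 45 days from October 22, 2023 (when the draft resolution is circulated) gives a deadline of December 6, 2023; completed December 5, 2023, before the deadline.
Step 4 — counting 21 days from December 5, 2023 (when the information statement is filed) gives a deadline of December 26, 2023; December 6, 2023 is within that limit.
Step 5 — 6 and 79 days from December 1, 2023 (when notice of the special meeting is given) are December 7, 2023 and February 18, 2024 respectively; done December 8, 2023, which is between those dates.
Step 6 — must wait 18 days from December 15, 2023 (end of the 7-day review period, which began when the certificate of approval is filed on December 8, 2023), so not before January 2, 2024; done January 5, 2024 — permitted.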